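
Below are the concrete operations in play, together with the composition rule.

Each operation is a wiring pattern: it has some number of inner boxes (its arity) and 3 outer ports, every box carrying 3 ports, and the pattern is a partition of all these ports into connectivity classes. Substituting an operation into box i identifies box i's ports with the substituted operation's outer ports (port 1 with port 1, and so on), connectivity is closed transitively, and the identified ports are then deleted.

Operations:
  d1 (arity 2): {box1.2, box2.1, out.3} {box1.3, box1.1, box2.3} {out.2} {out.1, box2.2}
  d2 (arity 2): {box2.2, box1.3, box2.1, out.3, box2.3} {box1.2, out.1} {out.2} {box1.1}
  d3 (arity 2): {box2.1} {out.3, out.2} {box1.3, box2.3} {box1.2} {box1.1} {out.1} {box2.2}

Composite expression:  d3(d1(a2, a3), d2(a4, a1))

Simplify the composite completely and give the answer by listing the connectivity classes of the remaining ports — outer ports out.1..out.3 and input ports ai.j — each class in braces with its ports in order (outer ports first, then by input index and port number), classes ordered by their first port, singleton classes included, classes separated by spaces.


After gluing at d3, chains via deleted ports link the a-ports.
composing d1 on (a2, a3), with out.j its own outer ports: {out.1, a3.2} {out.2} {out.3, a2.2, a3.1} {a2.1, a2.3, a3.3}
composing d2 on (a4, a1), with out.j its own outer ports: {out.1, a4.2} {out.2} {out.3, a1.1, a1.2, a1.3, a4.3} {a4.1}
composing d3 on (a2, a3, a4, a1), with out.j its own outer ports: {out.1} {out.2, out.3} {a1.1, a1.2, a1.3, a2.2, a3.1, a4.3} {a2.1, a2.3, a3.3} {a3.2} {a4.1} {a4.2}

{out.1} {out.2, out.3} {a1.1, a1.2, a1.3, a2.2, a3.1, a4.3} {a2.1, a2.3, a3.3} {a3.2} {a4.1} {a4.2}


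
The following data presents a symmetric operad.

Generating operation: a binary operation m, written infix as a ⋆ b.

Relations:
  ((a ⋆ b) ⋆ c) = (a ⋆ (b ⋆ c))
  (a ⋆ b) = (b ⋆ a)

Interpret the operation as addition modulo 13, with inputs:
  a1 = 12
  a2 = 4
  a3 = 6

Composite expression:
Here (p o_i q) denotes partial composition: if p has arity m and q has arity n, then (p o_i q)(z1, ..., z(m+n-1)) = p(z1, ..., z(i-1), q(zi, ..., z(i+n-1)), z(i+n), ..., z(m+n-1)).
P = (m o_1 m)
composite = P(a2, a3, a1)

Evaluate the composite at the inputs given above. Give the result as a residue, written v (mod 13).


9 (mod 13)

(a2 ⋆ a3) = 10
((a2 ⋆ a3) ⋆ a1) = 9


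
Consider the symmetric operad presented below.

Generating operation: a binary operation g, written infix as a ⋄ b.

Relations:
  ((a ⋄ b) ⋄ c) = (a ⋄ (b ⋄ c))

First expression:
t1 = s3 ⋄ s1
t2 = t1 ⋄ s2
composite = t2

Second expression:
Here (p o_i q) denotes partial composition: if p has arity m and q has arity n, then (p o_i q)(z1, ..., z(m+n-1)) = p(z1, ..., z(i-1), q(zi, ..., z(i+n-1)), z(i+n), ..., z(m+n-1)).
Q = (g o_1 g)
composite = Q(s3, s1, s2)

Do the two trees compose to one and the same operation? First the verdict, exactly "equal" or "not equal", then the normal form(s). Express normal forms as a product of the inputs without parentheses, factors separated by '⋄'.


equal; both compose to s3 ⋄ s1 ⋄ s2

Reducing the first expression gives s3 ⋄ s1 ⋄ s2
Reducing the second expression gives s3 ⋄ s1 ⋄ s2
The normal forms match — equal.


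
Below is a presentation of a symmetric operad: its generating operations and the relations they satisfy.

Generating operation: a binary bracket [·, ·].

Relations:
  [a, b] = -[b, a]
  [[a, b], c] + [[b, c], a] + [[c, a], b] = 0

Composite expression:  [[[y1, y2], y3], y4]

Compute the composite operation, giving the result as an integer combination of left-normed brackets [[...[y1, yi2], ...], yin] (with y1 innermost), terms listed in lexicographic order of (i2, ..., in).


In the tensor algebra, words opening y1 carry the y1-anchored form.
Composite bracket: [[[y1, y2], y3], y4]
Expanding via [a, b] = ab - ba: 8 signed words (2^3 = 8).
Only words starting with y1 matter:
  y1y2y3y4 appears with sign +1, giving the term +[[[y1, y2], y3], y4]

[[[y1, y2], y3], y4]


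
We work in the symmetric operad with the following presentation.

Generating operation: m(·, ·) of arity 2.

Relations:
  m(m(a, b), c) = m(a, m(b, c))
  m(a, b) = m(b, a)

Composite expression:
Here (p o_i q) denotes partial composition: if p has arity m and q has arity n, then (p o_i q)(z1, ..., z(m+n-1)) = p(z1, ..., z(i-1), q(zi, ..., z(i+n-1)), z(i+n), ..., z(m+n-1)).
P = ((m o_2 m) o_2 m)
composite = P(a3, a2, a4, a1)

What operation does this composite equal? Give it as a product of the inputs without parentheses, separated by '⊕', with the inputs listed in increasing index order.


Any arrangement under m is one operation, so sort the a-inputs.
m(a2, a4) collapses to a2 ⊕ a4
m(m(a2, a4), a1) collapses to a2 ⊕ a4 ⊕ a1
m(a3, m(m(a2, a4), a1)) collapses to a3 ⊕ a2 ⊕ a4 ⊕ a1
the factors in increasing index order: a1 ⊕ a2 ⊕ a3 ⊕ a4

a1 ⊕ a2 ⊕ a3 ⊕ a4


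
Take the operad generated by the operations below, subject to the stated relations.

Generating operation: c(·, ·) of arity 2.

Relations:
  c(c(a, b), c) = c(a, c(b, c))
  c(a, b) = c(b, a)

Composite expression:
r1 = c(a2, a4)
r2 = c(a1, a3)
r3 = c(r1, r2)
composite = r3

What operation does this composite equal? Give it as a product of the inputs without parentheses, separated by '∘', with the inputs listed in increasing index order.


a1 ∘ a2 ∘ a3 ∘ a4

With c associative and commutative, the a-input set is all that matters.
c(a2, a4) unparenthesizes to a2 ∘ a4
c(a1, a3) unparenthesizes to a1 ∘ a3
c(c(a2, a4), c(a1, a3)) unparenthesizes to a2 ∘ a4 ∘ a1 ∘ a3
the factors in increasing index order: a1 ∘ a2 ∘ a3 ∘ a4


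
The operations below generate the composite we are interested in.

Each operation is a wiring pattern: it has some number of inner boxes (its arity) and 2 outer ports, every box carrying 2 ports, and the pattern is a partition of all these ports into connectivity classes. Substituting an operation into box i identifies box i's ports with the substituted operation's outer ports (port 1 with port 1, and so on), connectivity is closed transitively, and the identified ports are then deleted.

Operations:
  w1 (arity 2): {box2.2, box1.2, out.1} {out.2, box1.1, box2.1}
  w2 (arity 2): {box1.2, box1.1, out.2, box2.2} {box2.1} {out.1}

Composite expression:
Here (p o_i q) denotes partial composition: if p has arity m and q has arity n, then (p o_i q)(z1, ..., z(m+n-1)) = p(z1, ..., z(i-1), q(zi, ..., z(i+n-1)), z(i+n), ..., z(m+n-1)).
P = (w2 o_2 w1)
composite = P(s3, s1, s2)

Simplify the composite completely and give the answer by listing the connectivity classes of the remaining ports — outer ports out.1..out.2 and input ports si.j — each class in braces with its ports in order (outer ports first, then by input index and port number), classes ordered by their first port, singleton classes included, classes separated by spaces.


Treat the ports identified at w2 as solder joints: merge, then drop.
the subtree at w1 composes to {out.1, s1.2, s2.2} {out.2, s1.1, s2.1} on (s1, s2); out.j = own outer ports
the subtree at w2 composes to {out.1} {out.2, s1.1, s2.1, s3.1, s3.2} {s1.2, s2.2} on (s3, s1, s2); out.j = own outer ports

{out.1} {out.2, s1.1, s2.1, s3.1, s3.2} {s1.2, s2.2}


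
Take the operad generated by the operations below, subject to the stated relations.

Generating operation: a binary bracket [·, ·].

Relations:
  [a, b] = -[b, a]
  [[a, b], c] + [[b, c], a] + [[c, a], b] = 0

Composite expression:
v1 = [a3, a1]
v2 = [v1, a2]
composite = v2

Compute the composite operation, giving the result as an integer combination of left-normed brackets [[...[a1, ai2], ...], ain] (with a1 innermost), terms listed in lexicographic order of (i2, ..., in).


-[[a1, a3], a2]

In the tensor algebra, words opening a1 carry the a1-anchored form.
Composite bracket: [[a3, a1], a2]
Under [a, b] = ab - ba we get 4 signed associative words (2^2 = 4).
The a1-initial words carry the normal form:
  word a1a3a2 has sign -1, contributing -[[a1, a3], a2]


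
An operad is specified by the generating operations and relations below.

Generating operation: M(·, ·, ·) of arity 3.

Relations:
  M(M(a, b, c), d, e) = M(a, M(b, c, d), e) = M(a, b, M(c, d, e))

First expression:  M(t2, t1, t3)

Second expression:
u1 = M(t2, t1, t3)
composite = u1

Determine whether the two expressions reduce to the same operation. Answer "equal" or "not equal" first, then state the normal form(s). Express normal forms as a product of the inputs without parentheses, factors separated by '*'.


equal; the common form is t2 * t1 * t3

Reducing the first expression gives t2 * t1 * t3
Reducing the second expression gives t2 * t1 * t3
One common form — equal.


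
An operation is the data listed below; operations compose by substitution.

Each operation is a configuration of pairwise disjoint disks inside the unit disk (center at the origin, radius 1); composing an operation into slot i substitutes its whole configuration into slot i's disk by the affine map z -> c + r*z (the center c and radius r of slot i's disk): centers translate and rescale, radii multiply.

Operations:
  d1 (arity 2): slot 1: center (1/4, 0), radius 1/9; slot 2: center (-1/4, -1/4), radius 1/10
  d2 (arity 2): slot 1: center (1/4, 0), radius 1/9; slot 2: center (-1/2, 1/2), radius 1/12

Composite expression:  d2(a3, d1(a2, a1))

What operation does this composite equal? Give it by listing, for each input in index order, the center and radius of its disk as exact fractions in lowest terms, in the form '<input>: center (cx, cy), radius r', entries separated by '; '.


a1: center (-25/48, 23/48), radius 1/120; a2: center (-23/48, 1/2), radius 1/108; a3: center (1/4, 0), radius 1/9

Below d2, radii multiply path by path; the a-disk centers shift.
a3: after 1 affine step, its disk has center (1/4, 0), radius 1/9
a2: after 2 affine steps, its disk has center (-23/48, 1/2), radius 1/108
a1: after 2 affine steps, its disk has center (-25/48, 23/48), radius 1/120


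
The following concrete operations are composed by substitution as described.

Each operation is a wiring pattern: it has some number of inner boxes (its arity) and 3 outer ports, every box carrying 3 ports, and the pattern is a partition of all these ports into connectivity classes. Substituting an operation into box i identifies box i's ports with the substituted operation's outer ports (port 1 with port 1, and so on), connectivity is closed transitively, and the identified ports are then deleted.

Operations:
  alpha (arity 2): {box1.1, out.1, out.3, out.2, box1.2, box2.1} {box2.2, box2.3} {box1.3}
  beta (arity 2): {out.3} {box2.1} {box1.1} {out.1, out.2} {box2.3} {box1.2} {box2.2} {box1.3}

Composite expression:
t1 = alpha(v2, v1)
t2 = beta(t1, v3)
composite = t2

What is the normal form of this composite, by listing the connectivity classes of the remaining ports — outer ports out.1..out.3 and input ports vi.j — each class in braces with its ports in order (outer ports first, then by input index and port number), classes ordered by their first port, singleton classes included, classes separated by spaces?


{out.1, out.2} {out.3} {v1.1, v2.1, v2.2} {v1.2, v1.3} {v2.3} {v3.1} {v3.2} {v3.3}

Substituting into beta glues patterns; closure does the rest.
composing alpha on (v2, v1), with out.j its own outer ports: {out.1, out.2, out.3, v1.1, v2.1, v2.2} {v1.2, v1.3} {v2.3}
composing beta on (v2, v1, v3), with out.j its own outer ports: {out.1, out.2} {out.3} {v1.1, v2.1, v2.2} {v1.2, v1.3} {v2.3} {v3.1} {v3.2} {v3.3}


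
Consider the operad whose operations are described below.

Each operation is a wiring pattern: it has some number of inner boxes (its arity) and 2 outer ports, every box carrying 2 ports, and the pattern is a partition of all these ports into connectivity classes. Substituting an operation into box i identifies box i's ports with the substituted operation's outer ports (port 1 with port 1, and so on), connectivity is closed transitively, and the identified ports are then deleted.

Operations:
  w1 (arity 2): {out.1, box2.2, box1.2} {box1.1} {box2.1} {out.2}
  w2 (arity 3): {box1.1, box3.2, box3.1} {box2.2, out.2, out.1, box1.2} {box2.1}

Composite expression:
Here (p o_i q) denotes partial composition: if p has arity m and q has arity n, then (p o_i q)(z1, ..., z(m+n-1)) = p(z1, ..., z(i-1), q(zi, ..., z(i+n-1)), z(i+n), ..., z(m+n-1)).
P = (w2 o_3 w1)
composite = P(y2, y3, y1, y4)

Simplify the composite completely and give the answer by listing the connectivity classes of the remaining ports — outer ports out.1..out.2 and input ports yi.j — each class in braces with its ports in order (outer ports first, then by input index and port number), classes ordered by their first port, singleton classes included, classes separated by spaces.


{out.1, out.2, y2.2, y3.2} {y1.1} {y1.2, y2.1, y4.2} {y3.1} {y4.1}

Two ports join when wires chain via w2-identified ports.
the subtree at w1 composes to {out.1, y1.2, y4.2} {out.2} {y1.1} {y4.1} on (y1, y4); out.j = own outer ports
the subtree at w2 composes to {out.1, out.2, y2.2, y3.2} {y1.1} {y1.2, y2.1, y4.2} {y3.1} {y4.1} on (y2, y3, y1, y4); out.j = own outer ports


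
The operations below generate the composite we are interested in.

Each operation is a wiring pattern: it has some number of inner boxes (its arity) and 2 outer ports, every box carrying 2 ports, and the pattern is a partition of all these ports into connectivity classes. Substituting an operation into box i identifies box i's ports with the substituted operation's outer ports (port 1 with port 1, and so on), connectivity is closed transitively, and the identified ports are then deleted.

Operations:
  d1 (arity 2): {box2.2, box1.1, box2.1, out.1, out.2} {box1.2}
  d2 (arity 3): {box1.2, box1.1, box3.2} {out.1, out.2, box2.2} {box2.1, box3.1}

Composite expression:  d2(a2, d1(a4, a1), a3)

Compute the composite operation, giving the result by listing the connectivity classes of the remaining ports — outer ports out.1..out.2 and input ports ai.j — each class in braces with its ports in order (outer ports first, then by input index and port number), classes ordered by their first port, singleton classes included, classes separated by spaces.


{out.1, out.2, a1.1, a1.2, a3.1, a4.1} {a2.1, a2.2, a3.2} {a4.2}

After gluing at d2, chains via deleted ports link the a-ports.
d1 over (a4, a1) gives {out.1, out.2, a1.1, a1.2, a4.1} {a4.2}, out.j being that stage's outer ports
d2 over (a2, a4, a1, a3) gives {out.1, out.2, a1.1, a1.2, a3.1, a4.1} {a2.1, a2.2, a3.2} {a4.2}, out.j being that stage's outer ports


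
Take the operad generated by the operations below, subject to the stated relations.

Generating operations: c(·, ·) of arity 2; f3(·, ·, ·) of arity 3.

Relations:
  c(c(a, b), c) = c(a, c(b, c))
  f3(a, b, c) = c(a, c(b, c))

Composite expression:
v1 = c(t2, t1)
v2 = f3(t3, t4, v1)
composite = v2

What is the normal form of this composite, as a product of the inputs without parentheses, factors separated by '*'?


t3 * t4 * t2 * t1


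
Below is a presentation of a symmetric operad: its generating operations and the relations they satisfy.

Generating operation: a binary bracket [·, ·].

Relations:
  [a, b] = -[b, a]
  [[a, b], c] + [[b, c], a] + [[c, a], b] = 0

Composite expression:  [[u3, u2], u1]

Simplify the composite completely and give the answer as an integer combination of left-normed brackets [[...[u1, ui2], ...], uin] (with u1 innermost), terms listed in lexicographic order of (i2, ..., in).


[[u1, u2], u3] - [[u1, u3], u2]

In the tensor algebra, words opening u1 carry the u1-anchored form.
Composite bracket: [[u3, u2], u1]
Under [a, b] = ab - ba we get 4 signed associative words (2^2 = 4).
The u1-initial words carry the normal form:
  sign of u1u2u3 is +1, so it contributes +[[u1, u2], u3]
  sign of u1u3u2 is -1, so it contributes -[[u1, u3], u2]


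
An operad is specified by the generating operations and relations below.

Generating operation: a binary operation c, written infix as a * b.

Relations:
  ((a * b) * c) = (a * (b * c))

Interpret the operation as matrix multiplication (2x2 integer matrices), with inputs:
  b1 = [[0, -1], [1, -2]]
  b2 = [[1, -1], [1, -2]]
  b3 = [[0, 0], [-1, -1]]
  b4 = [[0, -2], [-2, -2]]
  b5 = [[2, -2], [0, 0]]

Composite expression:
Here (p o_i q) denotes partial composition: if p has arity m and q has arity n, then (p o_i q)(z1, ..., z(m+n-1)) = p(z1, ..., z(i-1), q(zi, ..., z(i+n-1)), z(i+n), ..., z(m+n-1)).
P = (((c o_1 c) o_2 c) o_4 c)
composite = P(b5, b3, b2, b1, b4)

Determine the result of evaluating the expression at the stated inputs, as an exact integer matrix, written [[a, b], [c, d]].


[[-16, -4], [0, 0]]

(b3 * b2) = [[0, 0], [-2, 3]]
(b5 * (b3 * b2)) = [[4, -6], [0, 0]]
(b1 * b4) = [[2, 2], [4, 2]]
((b5 * (b3 * b2)) * (b1 * b4)) = [[-16, -4], [0, 0]]


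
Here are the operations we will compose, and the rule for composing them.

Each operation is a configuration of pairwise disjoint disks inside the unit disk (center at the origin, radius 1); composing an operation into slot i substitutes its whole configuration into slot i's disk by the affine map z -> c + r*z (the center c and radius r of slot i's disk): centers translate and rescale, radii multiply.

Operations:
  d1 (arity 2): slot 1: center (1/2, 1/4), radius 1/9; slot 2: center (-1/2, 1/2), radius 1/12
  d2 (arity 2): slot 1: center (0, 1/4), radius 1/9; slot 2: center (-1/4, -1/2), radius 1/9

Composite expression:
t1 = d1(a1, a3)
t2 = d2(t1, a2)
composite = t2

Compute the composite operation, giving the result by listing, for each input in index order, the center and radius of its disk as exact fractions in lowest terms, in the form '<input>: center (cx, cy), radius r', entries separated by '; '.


a1: center (1/18, 5/18), radius 1/81; a2: center (-1/4, -1/2), radius 1/9; a3: center (-1/18, 11/36), radius 1/108

Affine substitution under d2: radii multiply and a-centers shift.
a1 passes through 2 substitutions, ending at center (1/18, 5/18), radius 1/81
a3 passes through 2 substitutions, ending at center (-1/18, 11/36), radius 1/108
a2 passes through 1 substitution, ending at center (-1/4, -1/2), radius 1/9


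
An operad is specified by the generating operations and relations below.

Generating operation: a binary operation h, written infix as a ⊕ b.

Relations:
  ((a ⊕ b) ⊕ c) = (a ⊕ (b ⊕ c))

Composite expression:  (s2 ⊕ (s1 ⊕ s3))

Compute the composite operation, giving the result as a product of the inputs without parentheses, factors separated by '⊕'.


The h-tree's shape is irrelevant; the s-reading-order decides.
(s1 ⊕ s3) unparenthesizes to s1 ⊕ s3
(s2 ⊕ (s1 ⊕ s3)) unparenthesizes to s2 ⊕ s1 ⊕ s3

s2 ⊕ s1 ⊕ s3


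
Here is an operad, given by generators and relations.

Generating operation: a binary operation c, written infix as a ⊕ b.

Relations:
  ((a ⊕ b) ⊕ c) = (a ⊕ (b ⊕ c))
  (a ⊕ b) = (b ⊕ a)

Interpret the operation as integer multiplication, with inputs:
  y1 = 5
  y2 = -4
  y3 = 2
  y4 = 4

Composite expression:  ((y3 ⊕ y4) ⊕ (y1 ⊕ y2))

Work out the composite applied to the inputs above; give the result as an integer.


-160

(y3 ⊕ y4) = 8
(y1 ⊕ y2) = -20
((y3 ⊕ y4) ⊕ (y1 ⊕ y2)) = -160


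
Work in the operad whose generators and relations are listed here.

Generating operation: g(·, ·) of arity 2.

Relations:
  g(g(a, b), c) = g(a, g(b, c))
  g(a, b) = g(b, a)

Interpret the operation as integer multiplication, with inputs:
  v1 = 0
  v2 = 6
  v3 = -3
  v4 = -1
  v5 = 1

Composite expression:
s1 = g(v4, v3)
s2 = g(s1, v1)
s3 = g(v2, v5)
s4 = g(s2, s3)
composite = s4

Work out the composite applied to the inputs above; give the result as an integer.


g(v4, v3) = 3
g(g(v4, v3), v1) = 0
g(v2, v5) = 6
g(g(g(v4, v3), v1), g(v2, v5)) = 0

0


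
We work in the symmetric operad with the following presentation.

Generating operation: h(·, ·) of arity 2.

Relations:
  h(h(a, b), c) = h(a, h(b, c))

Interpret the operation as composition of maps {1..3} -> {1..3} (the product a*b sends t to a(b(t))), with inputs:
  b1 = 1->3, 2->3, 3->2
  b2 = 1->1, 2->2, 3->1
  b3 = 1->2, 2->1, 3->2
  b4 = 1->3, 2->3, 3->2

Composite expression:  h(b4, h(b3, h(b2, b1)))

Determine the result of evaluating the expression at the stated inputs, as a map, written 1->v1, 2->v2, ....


1->3, 2->3, 3->3

h(b2, b1) = 1->1, 2->1, 3->2
h(b3, h(b2, b1)) = 1->2, 2->2, 3->1
h(b4, h(b3, h(b2, b1))) = 1->3, 2->3, 3->3


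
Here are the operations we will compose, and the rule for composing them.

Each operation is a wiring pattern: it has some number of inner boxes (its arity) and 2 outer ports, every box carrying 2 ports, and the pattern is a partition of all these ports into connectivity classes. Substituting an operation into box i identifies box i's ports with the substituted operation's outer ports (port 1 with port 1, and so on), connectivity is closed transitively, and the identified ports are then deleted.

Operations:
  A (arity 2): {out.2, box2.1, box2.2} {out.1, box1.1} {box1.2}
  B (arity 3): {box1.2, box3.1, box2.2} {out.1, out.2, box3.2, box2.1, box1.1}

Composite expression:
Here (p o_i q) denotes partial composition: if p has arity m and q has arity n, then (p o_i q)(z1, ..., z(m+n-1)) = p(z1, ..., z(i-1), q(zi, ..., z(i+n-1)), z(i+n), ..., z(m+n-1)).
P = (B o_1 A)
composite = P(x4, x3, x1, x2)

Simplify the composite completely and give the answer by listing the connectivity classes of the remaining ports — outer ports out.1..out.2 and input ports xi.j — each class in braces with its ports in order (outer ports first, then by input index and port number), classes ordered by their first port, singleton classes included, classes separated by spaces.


{out.1, out.2, x1.1, x2.2, x4.1} {x1.2, x2.1, x3.1, x3.2} {x4.2}

Substituting into B glues patterns; closure does the rest.
A over (x4, x3) gives {out.1, x4.1} {out.2, x3.1, x3.2} {x4.2}, out.j being that stage's outer ports
B over (x4, x3, x1, x2) gives {out.1, out.2, x1.1, x2.2, x4.1} {x1.2, x2.1, x3.1, x3.2} {x4.2}, out.j being that stage's outer ports


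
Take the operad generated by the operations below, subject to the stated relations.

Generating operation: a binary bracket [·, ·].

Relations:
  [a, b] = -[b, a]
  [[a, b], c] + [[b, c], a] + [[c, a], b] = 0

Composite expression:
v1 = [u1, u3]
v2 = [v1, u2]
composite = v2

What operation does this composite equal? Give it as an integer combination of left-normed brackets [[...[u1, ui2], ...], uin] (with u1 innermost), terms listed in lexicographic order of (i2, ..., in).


[[u1, u3], u2]

Antisymmetry and Jacobi reduce to u1-anchored left-normed brackets.
Composite bracket: [[u1, u3], u2]
Full expansion: 4 signed words from ab - ba (2^2 = 4).
The u1-initial words carry the normal form:
  sign of u1u3u2 is +1, so it contributes +[[u1, u3], u2]


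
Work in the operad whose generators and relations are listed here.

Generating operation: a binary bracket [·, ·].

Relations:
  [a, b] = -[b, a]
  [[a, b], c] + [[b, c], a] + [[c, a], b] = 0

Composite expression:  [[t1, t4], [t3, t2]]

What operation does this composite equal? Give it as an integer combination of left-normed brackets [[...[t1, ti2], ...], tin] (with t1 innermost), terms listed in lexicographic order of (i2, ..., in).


Expand each bracket as ab - ba; the t1-initial words give the coefficients.
Composite bracket: [[t1, t4], [t3, t2]]
Expanding via [a, b] = ab - ba: 8 signed words (2^3 = 8).
Words beginning with t1 determine it all:
  from t1t4t2t3, sign -1: term -[[[t1, t4], t2], t3]
  from t1t4t3t2, sign +1: term +[[[t1, t4], t3], t2]

-[[[t1, t4], t2], t3] + [[[t1, t4], t3], t2]


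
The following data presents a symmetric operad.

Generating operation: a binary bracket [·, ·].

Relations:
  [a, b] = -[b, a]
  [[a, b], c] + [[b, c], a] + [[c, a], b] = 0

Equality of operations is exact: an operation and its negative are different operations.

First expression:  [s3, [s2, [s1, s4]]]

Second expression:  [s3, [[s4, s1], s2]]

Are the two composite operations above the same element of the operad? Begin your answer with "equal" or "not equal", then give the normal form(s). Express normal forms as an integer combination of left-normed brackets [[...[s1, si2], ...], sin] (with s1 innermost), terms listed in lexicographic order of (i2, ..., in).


equal — both sides give [[[s1, s4], s2], s3]

Normal form of the first expression: [[[s1, s4], s2], s3]
Normal form of the second expression: [[[s1, s4], s2], s3]
Identical normal forms: equal.


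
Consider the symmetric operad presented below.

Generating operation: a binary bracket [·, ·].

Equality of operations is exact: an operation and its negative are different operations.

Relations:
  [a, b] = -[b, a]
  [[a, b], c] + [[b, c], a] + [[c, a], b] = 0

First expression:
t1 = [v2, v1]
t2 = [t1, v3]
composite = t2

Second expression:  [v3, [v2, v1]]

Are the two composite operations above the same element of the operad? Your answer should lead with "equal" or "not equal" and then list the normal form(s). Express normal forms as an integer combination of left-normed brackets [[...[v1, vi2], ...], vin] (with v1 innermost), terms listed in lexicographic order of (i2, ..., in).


The first expression, normalized: -[[v1, v2], v3]
The second expression, normalized: [[v1, v2], v3]
Different reductions; not equal.

not equal — first -[[v1, v2], v3], second [[v1, v2], v3]


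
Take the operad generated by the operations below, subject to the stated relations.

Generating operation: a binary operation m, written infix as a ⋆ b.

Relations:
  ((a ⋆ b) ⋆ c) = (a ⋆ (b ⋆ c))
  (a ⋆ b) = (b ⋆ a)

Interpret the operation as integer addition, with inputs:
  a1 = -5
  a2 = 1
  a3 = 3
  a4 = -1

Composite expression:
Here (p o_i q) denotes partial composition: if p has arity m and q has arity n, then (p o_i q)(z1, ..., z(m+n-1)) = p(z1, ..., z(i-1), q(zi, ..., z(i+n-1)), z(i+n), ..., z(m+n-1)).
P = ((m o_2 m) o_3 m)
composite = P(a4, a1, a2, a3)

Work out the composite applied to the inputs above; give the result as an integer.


-2


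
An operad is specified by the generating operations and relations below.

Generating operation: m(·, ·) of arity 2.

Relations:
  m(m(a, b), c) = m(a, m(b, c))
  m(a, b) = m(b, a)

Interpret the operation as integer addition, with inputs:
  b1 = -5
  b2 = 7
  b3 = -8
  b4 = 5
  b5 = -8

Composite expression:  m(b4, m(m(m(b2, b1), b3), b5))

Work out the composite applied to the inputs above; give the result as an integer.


-9

m(b2, b1) = 2
m(m(b2, b1), b3) = -6
m(m(m(b2, b1), b3), b5) = -14
m(b4, m(m(m(b2, b1), b3), b5)) = -9


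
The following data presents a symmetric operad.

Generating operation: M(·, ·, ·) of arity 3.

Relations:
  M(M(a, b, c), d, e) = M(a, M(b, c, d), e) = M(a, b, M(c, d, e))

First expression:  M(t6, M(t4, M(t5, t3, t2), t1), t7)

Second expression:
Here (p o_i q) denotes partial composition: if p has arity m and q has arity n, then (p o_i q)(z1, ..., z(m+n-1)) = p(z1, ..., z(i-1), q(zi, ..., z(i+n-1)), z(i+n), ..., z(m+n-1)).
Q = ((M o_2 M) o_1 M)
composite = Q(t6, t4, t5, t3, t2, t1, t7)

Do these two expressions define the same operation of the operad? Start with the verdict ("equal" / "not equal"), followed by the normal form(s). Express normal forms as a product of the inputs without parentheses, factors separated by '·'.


The first expression reduces to t6 · t4 · t5 · t3 · t2 · t1 · t7
The second expression reduces to t6 · t4 · t5 · t3 · t2 · t1 · t7
One common form — equal.

equal; both compose to t6 · t4 · t5 · t3 · t2 · t1 · t7


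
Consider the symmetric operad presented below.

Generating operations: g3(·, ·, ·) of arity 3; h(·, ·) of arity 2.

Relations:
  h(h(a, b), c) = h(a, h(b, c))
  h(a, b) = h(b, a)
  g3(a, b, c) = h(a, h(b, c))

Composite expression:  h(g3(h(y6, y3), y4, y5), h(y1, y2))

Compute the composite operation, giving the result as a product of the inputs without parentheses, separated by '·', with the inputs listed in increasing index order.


y1 · y2 · y3 · y4 · y5 · y6

Reordering under h is free, so list the y-inputs canonically.
h(y6, y3) spells out as y6 · y3
g3(h(y6, y3), y4, y5) spells out as y6 · y3 · y4 · y5
h(y1, y2) spells out as y1 · y2
h(g3(h(y6, y3), y4, y5), h(y1, y2)) spells out as y6 · y3 · y4 · y5 · y1 · y2
rearranged into index order: y1 · y2 · y3 · y4 · y5 · y6


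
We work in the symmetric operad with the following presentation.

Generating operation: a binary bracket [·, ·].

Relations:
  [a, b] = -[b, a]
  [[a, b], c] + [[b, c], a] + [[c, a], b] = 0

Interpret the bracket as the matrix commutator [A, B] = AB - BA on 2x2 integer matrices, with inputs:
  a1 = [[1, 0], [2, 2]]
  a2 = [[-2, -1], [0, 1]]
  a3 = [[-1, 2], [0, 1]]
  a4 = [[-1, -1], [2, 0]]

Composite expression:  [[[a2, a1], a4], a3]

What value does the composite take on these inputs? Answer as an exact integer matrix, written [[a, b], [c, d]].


[a2, a1] = [[-2, -1], [6, 2]]
[[a2, a1], a4] = [[4, 3], [2, -4]]
[[[a2, a1], a4], a3] = [[-4, 22], [-4, 4]]

[[-4, 22], [-4, 4]]


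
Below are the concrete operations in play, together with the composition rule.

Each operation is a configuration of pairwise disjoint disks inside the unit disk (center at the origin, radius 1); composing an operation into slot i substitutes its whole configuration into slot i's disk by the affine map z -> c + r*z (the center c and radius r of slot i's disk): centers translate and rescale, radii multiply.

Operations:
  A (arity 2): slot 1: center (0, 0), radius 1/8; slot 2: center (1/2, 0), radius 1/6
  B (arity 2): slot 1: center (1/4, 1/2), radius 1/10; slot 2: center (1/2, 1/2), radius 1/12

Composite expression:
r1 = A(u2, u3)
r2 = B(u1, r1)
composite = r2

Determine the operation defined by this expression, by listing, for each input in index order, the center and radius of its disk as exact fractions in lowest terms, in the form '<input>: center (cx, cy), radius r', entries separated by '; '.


Nesting under B composes maps z -> c + r*z down each u-path.
u1 passes through 1 substitution, ending at center (1/4, 1/2), radius 1/10
u2 passes through 2 substitutions, ending at center (1/2, 1/2), radius 1/96
u3 passes through 2 substitutions, ending at center (13/24, 1/2), radius 1/72

u1: center (1/4, 1/2), radius 1/10; u2: center (1/2, 1/2), radius 1/96; u3: center (13/24, 1/2), radius 1/72


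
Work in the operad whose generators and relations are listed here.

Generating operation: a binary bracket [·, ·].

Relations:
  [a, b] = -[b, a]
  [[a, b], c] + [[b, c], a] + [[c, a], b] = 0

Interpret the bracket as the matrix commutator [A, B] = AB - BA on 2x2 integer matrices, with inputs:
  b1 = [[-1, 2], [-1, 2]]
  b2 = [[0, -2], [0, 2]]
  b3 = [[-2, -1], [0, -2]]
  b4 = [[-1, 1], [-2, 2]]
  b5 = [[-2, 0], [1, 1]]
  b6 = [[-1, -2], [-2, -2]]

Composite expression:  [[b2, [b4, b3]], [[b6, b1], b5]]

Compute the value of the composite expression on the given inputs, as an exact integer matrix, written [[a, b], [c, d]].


[b4, b3] = [[-2, 3], [0, 2]]
[b2, [b4, b3]] = [[0, -14], [0, 0]]
[b6, b1] = [[6, -4], [7, -6]]
[[b6, b1], b5] = [[-4, -12], [-33, 4]]
[[b2, [b4, b3]], [[b6, b1], b5]] = [[462, -112], [0, -462]]

[[462, -112], [0, -462]]


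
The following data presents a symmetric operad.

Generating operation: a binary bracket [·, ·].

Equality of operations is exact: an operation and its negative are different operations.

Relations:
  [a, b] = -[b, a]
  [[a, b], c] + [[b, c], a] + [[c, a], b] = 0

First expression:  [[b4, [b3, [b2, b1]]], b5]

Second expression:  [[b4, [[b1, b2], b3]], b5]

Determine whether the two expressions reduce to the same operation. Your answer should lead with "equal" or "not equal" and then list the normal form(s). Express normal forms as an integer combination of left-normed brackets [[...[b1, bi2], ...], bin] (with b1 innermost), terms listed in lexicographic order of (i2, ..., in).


Normal form of the first expression: -[[[[b1, b2], b3], b4], b5]
Normal form of the second expression: -[[[[b1, b2], b3], b4], b5]
One common form — equal.

equal — both sides give -[[[[b1, b2], b3], b4], b5]


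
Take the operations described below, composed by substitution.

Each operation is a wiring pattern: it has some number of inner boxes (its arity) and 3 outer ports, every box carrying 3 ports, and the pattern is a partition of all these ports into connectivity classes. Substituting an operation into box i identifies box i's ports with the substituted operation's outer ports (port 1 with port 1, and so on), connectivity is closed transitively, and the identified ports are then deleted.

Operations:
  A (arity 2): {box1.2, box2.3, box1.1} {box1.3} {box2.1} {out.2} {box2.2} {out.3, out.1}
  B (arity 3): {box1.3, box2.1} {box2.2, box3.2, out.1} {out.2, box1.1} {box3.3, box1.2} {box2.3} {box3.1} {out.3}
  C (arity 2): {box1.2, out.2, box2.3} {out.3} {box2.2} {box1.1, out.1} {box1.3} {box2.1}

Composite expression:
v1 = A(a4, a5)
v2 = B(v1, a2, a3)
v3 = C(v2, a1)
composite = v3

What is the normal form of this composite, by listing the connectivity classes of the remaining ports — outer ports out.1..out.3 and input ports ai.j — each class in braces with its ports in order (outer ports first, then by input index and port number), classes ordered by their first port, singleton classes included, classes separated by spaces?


{out.1, a2.2, a3.2} {out.2, a1.3, a2.1} {out.3} {a1.1} {a1.2} {a2.3} {a3.1} {a3.3} {a4.1, a4.2, a5.3} {a4.3} {a5.1} {a5.2}

Two ports join when wires chain via C-identified ports.
after A, the pattern on (a4, a5) reads {out.1, out.3} {out.2} {a4.1, a4.2, a5.3} {a4.3} {a5.1} {a5.2} (out.j = its outer ports)
after B, the pattern on (a4, a5, a2, a3) reads {out.1, a2.2, a3.2} {out.2, a2.1} {out.3} {a2.3} {a3.1} {a3.3} {a4.1, a4.2, a5.3} {a4.3} {a5.1} {a5.2} (out.j = its outer ports)
after C, the pattern on (a4, a5, a2, a3, a1) reads {out.1, a2.2, a3.2} {out.2, a1.3, a2.1} {out.3} {a1.1} {a1.2} {a2.3} {a3.1} {a3.3} {a4.1, a4.2, a5.3} {a4.3} {a5.1} {a5.2} (out.j = its outer ports)


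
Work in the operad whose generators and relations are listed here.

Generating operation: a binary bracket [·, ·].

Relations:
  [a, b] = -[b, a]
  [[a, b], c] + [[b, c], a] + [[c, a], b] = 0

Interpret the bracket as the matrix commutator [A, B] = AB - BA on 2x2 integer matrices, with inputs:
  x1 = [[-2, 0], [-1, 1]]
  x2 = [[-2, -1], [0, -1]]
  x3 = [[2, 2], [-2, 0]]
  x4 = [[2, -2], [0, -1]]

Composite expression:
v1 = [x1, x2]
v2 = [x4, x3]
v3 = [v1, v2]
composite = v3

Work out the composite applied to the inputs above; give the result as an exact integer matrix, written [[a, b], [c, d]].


[x1, x2] = [[-1, 3], [1, 1]]
[x4, x3] = [[4, 10], [6, -4]]
[[x1, x2], [x4, x3]] = [[8, -44], [20, -8]]

[[8, -44], [20, -8]]


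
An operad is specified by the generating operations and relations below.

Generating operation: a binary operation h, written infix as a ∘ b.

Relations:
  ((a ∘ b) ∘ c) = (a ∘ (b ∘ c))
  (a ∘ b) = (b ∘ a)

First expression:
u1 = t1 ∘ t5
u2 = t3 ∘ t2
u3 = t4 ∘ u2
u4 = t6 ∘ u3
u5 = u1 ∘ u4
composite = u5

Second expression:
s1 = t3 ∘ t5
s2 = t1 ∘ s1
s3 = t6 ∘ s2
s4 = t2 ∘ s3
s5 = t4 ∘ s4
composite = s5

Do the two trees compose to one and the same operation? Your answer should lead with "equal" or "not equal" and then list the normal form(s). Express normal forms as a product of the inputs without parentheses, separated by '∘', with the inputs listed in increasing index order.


equal; both compose to t1 ∘ t2 ∘ t3 ∘ t4 ∘ t5 ∘ t6

The first expression reduces to t1 ∘ t2 ∘ t3 ∘ t4 ∘ t5 ∘ t6
The second expression reduces to t1 ∘ t2 ∘ t3 ∘ t4 ∘ t5 ∘ t6
The normal forms match — equal.


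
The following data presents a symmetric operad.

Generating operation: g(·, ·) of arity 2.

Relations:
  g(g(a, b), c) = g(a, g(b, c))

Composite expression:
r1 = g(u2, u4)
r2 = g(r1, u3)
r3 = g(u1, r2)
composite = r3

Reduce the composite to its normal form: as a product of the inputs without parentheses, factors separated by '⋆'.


Every regrouping of g is equal, so read the u-inputs in written order.
g(u2, u4) flattens to u2 ⋆ u4
g(g(u2, u4), u3) flattens to u2 ⋆ u4 ⋆ u3
g(u1, g(g(u2, u4), u3)) flattens to u1 ⋆ u2 ⋆ u4 ⋆ u3

u1 ⋆ u2 ⋆ u4 ⋆ u3


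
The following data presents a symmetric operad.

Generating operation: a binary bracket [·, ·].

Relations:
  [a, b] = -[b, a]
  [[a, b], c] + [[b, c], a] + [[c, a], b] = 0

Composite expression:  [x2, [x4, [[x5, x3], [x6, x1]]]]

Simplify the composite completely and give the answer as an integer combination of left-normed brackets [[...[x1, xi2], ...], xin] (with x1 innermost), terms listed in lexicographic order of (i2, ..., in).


Expand each bracket as ab - ba; the x1-initial words give the coefficients.
Composite bracket: [x2, [x4, [[x5, x3], [x6, x1]]]]
Full expansion: 32 signed words from ab - ba (2^5 = 32).
Collect the words opening with x1:
  sign of x1x6x3x5x4x2 is -1, so it contributes -[[[[[x1, x6], x3], x5], x4], x2]
  sign of x1x6x5x3x4x2 is +1, so it contributes +[[[[[x1, x6], x5], x3], x4], x2]

-[[[[[x1, x6], x3], x5], x4], x2] + [[[[[x1, x6], x5], x3], x4], x2]


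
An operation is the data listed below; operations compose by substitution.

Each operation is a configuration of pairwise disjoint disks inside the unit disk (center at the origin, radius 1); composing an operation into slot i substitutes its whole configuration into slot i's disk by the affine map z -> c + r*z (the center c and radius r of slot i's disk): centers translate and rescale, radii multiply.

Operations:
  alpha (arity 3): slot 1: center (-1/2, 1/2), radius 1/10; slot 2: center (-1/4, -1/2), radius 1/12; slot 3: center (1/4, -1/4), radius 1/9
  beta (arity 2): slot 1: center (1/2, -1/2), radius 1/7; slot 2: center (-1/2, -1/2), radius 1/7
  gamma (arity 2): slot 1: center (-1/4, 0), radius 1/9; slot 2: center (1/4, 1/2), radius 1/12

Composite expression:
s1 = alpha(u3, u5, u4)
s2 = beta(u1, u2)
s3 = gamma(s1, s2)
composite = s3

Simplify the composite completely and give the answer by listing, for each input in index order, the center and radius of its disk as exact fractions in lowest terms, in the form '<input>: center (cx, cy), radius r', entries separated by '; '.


u1: center (7/24, 11/24), radius 1/84; u2: center (5/24, 11/24), radius 1/84; u3: center (-11/36, 1/18), radius 1/90; u4: center (-2/9, -1/36), radius 1/81; u5: center (-5/18, -1/18), radius 1/108

Below gamma, radii multiply path by path; the u-disk centers shift.
u3 passes through 2 substitutions, ending at center (-11/36, 1/18), radius 1/90
u5 passes through 2 substitutions, ending at center (-5/18, -1/18), radius 1/108
u4 passes through 2 substitutions, ending at center (-2/9, -1/36), radius 1/81
u1 passes through 2 substitutions, ending at center (7/24, 11/24), radius 1/84
u2 passes through 2 substitutions, ending at center (5/24, 11/24), radius 1/84


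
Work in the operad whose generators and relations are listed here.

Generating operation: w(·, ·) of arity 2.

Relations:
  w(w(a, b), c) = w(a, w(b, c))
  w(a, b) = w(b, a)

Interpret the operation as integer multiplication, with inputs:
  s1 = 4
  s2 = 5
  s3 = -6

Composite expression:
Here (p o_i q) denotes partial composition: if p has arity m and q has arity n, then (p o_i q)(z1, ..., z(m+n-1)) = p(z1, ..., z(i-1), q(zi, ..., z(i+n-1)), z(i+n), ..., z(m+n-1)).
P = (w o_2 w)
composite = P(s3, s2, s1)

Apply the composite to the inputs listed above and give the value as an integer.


-120

w(s2, s1) = 20
w(s3, w(s2, s1)) = -120


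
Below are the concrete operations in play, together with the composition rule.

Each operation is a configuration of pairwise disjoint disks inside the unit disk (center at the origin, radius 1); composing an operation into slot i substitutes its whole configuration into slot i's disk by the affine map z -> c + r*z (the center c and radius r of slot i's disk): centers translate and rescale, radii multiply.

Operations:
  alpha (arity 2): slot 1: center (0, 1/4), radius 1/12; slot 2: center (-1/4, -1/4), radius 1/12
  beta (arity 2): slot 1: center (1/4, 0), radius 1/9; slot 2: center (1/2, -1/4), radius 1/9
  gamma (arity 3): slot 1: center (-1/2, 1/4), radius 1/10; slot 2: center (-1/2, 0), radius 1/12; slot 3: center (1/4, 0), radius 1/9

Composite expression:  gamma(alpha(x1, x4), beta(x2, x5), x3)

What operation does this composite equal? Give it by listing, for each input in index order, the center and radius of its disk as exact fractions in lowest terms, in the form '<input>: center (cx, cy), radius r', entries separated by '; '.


x1: center (-1/2, 11/40), radius 1/120; x2: center (-23/48, 0), radius 1/108; x3: center (1/4, 0), radius 1/9; x4: center (-21/40, 9/40), radius 1/120; x5: center (-11/24, -1/48), radius 1/108
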